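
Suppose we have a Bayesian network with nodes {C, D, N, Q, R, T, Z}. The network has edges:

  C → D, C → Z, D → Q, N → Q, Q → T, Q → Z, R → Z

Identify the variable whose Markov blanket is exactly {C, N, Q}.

D

The target node must have every member of {C, N, Q} as a parent, child, or co-parent, and no others.
Parents of D: C; children: Q; co-parents: N.
These exactly cover the given set, so the node is D.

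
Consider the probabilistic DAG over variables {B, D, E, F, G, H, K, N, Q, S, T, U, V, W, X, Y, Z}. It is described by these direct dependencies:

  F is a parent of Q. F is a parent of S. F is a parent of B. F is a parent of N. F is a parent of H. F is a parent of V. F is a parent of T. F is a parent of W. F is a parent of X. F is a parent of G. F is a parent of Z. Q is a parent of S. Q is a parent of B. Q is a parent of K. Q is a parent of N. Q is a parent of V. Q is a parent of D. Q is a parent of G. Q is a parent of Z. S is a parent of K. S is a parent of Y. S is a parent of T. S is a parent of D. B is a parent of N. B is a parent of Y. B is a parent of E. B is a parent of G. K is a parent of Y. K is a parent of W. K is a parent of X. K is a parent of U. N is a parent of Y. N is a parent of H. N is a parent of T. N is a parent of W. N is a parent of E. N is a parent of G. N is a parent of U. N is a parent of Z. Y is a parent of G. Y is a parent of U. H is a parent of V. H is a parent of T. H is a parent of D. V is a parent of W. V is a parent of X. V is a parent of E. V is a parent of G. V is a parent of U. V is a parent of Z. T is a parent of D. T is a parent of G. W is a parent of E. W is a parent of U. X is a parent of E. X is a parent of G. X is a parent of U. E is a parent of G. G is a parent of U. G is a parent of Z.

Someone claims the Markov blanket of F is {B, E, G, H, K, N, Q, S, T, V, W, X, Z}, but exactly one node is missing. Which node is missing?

Y

F's parents: none.
F has children B, G, H, N, Q, S, T, V, W, X, Z.
Parents of each child, excluding F:
  Q has no other parent.
  S also has parent Q.
  B also has parent Q.
  parents(N) \ {F} = {B, Q}.
  H also has parent N.
  V's other parents are H, Q.
  T's other parents are H, N, S.
  parents(W) \ {F} = {K, N, V}.
  X's other parents are K, V.
  parents(G) \ {F} = {B, E, N, Q, T, V, X, Y}.
  Z's other parents are G, N, Q, V.
MB(F) = {B, E, G, H, K, N, Q, S, T, V, W, X, Y, Z}.
Comparing with the claimed set, Y is missing.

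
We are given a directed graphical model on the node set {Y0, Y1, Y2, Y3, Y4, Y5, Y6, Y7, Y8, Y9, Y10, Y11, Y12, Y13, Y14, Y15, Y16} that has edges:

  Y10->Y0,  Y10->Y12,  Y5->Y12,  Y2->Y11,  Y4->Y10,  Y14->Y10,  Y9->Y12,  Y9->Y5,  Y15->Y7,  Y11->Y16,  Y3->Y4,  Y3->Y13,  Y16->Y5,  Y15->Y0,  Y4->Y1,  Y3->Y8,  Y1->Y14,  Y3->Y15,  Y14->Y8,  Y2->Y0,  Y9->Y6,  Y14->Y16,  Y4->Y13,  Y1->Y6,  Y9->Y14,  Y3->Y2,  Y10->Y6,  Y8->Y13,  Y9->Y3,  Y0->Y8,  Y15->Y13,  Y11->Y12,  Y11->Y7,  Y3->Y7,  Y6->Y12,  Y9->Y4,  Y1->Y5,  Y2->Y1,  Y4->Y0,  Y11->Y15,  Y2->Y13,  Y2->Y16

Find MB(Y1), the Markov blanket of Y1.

Y1 has children Y5, Y6, Y14.
Y1's parents: Y2, Y4.
Other parents of Y1's children:
  Y14 also has parent Y9.
  Y6's other parents are Y9, Y10.
  Y5's other parents are Y9, Y16.
Taking the union gives {Y2, Y4, Y5, Y6, Y9, Y10, Y14, Y16}.

{Y2, Y4, Y5, Y6, Y9, Y10, Y14, Y16}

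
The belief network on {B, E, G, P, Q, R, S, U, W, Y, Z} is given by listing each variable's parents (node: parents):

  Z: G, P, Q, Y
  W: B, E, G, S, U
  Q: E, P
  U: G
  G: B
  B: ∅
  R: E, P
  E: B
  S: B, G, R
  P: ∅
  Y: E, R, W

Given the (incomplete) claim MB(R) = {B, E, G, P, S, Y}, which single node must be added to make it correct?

W

Recall MB(v) = parents ∪ children ∪ spouses, where spouses are the other parents of v's children.
Pa(R) = {E, P}.
Children of R: S, Y.
Parents of each child, excluding R:
  S also has parents B, G.
  parents(Y) \ {R} = {E, W}.
MB(R) = {B, E, G, P, S, W, Y}.
Comparing with the claimed set, W is missing.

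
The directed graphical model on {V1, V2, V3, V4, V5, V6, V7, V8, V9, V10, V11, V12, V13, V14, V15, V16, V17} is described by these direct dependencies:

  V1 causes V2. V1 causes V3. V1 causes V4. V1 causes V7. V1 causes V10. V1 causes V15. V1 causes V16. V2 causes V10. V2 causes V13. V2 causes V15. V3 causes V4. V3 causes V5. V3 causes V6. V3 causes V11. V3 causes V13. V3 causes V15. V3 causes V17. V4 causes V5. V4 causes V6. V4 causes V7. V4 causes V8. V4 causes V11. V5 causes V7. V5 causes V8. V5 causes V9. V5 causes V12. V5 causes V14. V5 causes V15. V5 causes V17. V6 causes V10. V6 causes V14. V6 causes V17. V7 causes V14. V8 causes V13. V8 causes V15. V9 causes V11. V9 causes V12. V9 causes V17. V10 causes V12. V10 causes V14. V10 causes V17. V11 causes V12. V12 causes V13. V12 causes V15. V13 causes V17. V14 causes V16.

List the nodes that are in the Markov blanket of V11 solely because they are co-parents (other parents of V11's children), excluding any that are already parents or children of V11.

Children of V11: V12.
  V12 also has parents V5, V9, V10.
Excluding nodes already adjacent to V11 (V3, V4, V9, V12), the co-parent-only contribution is {V5, V10}.

{V5, V10}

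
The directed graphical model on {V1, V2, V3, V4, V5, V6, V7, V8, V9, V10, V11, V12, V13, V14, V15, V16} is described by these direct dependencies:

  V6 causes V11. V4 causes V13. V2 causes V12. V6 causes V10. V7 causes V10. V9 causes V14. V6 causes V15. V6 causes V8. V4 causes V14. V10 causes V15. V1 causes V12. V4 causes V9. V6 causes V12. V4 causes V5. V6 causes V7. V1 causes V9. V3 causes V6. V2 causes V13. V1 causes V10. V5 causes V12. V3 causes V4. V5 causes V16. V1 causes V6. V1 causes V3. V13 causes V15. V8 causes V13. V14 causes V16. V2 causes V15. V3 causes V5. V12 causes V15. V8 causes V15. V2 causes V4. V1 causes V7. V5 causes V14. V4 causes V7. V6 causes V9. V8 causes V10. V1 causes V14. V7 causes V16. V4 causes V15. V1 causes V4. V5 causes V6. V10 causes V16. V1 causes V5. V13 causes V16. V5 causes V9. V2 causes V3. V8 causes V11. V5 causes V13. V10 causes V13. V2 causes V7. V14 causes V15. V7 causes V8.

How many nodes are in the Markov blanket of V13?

The Markov blanket of a node is its parents, its children, and the other parents of its children.
Pa(V13) = {V2, V4, V5, V8, V10}.
V13's children: V15, V16.
Other parents of V13's children:
  parents(V15) \ {V13} = {V2, V4, V6, V8, V10, V12, V14}.
  parents(V16) \ {V13} = {V5, V7, V10, V14}.
MB(V13) = {V2, V4, V5, V6, V7, V8, V10, V12, V14, V15, V16}, which has 11 nodes.

11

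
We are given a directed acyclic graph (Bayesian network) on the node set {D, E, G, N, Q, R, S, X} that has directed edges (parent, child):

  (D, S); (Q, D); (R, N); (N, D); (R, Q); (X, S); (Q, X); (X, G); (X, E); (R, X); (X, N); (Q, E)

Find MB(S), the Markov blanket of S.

S has no children.
Parents of S: D, X.
With no children, S has no spouses; the co-parent set is empty.
Taking the union gives {D, X}.

{D, X}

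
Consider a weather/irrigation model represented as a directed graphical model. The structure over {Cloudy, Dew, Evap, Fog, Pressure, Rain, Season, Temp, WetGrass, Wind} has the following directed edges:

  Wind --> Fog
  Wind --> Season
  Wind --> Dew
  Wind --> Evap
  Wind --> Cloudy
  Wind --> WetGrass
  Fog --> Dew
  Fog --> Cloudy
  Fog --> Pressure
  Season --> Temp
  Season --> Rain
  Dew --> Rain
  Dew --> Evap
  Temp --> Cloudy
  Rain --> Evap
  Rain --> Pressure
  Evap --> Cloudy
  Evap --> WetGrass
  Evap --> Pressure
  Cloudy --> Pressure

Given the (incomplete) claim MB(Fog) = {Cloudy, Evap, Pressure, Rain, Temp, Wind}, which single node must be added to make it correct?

Dew

Ch(Fog) = {Cloudy, Dew, Pressure}.
Fog has parent Wind.
Other parents of Fog's children:
  parents(Dew) \ {Fog} = {Wind}.
  Cloudy also has parents Evap, Temp, Wind.
  Pressure also has parents Cloudy, Evap, Rain.
MB(Fog) = {Cloudy, Dew, Evap, Pressure, Rain, Temp, Wind}.
Comparing with the claimed set, Dew is missing.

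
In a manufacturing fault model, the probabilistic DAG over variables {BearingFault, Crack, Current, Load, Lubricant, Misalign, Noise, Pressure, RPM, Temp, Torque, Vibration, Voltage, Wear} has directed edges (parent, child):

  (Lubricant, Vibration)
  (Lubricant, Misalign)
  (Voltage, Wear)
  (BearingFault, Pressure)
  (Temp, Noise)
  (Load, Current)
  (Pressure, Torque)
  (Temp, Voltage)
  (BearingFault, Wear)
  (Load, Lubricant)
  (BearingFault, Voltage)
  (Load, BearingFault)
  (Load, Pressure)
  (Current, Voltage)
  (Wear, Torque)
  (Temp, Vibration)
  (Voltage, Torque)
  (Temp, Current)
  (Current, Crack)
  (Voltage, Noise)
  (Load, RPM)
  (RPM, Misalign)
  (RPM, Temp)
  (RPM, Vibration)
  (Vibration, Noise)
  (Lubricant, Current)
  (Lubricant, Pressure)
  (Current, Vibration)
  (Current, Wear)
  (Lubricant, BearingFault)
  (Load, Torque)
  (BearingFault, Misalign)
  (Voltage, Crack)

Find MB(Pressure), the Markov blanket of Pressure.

By definition, MB(Pressure) is built from Pressure's parents, Pressure's children, and the co-parents of Pressure.
Pressure's parents: BearingFault, Load, Lubricant.
Pressure has child Torque.
Other parents of Pressure's children:
  parents(Torque) \ {Pressure} = {Load, Voltage, Wear}.
Taking the union gives {BearingFault, Load, Lubricant, Torque, Voltage, Wear}.

{BearingFault, Load, Lubricant, Torque, Voltage, Wear}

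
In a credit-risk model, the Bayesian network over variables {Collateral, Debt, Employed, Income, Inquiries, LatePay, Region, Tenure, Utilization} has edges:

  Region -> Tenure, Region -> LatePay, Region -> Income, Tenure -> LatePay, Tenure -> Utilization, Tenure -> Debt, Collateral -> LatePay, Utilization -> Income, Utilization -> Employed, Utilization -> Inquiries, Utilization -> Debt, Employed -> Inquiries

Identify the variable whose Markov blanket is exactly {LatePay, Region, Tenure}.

Collateral

The target node must have every member of {LatePay, Region, Tenure} as a parent, child, or co-parent, and no others.
Parents of Collateral: none; children: LatePay; co-parents: Region, Tenure.
These exactly cover the given set, so the node is Collateral.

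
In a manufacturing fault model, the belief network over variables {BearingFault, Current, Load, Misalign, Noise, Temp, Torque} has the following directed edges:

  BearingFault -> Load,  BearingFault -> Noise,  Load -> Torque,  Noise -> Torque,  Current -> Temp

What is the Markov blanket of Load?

{BearingFault, Noise, Torque}

By definition, MB(Load) is built from Load's parents, Load's children, and the co-parents of Load.
Load has child Torque.
Load has parent BearingFault.
Co-parents of Load (other parents of its children):
  Torque also has parent Noise.
MB(Load) = {BearingFault, Noise, Torque}.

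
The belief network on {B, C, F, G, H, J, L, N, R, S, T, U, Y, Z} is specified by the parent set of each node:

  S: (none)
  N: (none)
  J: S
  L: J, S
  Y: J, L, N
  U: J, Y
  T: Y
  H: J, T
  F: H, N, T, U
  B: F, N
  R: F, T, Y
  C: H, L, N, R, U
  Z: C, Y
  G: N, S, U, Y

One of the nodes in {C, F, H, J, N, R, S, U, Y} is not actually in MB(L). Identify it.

F

Recall MB(v) = parents ∪ children ∪ spouses, where spouses are the other parents of v's children.
Parents of L: J, S.
Ch(L) = {C, Y}.
For each child, the remaining parents (spouses of L):
  parents(Y) \ {L} = {J, N}.
  parents(C) \ {L} = {H, N, R, U}.
MB(L) = {C, H, J, N, R, S, U, Y}.
F is neither a parent, child, nor co-parent of L, so it does not belong.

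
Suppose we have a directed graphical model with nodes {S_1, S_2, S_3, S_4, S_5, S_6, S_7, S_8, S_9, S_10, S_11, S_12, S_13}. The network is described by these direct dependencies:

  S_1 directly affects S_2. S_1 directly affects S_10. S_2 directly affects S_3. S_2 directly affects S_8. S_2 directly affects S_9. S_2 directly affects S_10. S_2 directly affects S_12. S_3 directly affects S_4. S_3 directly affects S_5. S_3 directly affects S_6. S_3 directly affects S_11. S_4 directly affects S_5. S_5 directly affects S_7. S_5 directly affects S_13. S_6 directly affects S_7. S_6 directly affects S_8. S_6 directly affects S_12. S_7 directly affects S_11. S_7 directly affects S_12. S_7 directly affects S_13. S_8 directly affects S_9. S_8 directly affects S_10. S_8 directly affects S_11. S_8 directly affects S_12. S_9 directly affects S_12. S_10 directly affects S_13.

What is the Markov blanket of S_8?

{S_1, S_2, S_3, S_6, S_7, S_9, S_10, S_11, S_12}

By definition, MB(S_8) is built from S_8's parents, S_8's children, and the co-parents of S_8.
Parents of S_8: S_2, S_6.
Children of S_8: S_9, S_10, S_11, S_12.
Co-parents of S_8 (other parents of its children):
  S_9 also has parent S_2.
  S_10's other parents are S_1, S_2.
  parents(S_11) \ {S_8} = {S_3, S_7}.
  parents(S_12) \ {S_8} = {S_2, S_6, S_7, S_9}.
MB(S_8) = {S_1, S_2, S_3, S_6, S_7, S_9, S_10, S_11, S_12}.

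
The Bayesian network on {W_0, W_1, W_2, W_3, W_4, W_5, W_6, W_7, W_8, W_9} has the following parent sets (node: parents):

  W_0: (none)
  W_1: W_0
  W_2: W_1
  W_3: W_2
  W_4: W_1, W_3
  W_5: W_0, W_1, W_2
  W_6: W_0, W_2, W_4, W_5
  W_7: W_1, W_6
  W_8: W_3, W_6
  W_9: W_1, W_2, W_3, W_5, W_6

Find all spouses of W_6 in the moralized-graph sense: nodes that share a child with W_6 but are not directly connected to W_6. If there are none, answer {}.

Children of W_6: W_7, W_8, W_9.
  W_7's other parent is W_1.
  parents(W_8) \ {W_6} = {W_3}.
  W_9's other parents are W_1, W_2, W_3, W_5.
Excluding nodes already adjacent to W_6 (W_0, W_2, W_4, W_5, W_7, W_8, W_9), the co-parent-only contribution is {W_1, W_3}.

{W_1, W_3}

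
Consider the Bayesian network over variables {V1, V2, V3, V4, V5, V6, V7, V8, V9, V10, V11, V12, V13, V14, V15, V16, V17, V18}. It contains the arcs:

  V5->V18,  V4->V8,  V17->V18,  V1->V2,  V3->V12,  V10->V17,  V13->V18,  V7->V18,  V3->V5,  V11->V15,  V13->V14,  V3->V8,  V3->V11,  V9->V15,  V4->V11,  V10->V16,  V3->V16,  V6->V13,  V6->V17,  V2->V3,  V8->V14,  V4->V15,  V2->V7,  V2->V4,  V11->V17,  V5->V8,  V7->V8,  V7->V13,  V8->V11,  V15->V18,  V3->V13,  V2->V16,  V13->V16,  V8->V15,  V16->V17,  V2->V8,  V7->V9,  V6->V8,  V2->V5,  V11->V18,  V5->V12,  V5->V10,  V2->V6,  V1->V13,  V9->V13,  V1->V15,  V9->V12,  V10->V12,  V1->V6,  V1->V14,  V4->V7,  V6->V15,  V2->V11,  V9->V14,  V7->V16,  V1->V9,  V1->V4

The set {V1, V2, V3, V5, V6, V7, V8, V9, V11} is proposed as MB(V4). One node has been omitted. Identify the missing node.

V15

Children of V4: V7, V8, V11, V15.
Pa(V4) = {V1, V2}.
Parents of each child, excluding V4:
  V7: V2
  V8: V2, V3, V5, V6, V7
  V11: V2, V3, V8
  V15: V1, V6, V8, V9, V11
MB(V4) = {V1, V2, V3, V5, V6, V7, V8, V9, V11, V15}.
Comparing with the claimed set, V15 is missing.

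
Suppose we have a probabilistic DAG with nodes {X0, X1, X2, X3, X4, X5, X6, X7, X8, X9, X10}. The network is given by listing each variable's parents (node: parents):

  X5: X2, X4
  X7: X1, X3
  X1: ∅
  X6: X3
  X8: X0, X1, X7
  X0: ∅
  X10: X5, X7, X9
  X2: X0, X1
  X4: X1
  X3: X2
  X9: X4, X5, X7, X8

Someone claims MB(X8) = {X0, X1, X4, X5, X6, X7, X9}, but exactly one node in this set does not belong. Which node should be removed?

Pa(X8) = {X0, X1, X7}.
Ch(X8) = {X9}.
For each child, the remaining parents (spouses of X8):
  X9 also has parents X4, X5, X7.
MB(X8) = {X0, X1, X4, X5, X7, X9}.
X6 is neither a parent, child, nor co-parent of X8, so it does not belong.

X6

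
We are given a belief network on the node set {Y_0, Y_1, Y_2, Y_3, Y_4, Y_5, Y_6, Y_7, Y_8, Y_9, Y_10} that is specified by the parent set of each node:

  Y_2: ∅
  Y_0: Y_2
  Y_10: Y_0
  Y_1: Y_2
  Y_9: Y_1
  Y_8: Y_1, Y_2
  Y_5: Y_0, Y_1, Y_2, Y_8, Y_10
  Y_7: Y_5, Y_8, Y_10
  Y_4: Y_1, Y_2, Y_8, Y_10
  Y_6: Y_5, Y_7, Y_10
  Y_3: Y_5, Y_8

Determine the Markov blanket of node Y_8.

Pa(Y_8) = {Y_1, Y_2}.
Y_8 has children Y_3, Y_4, Y_5, Y_7.
For each child, the remaining parents (spouses of Y_8):
  Y_5 also has parents Y_0, Y_1, Y_2, Y_10.
  Y_7's other parents are Y_5, Y_10.
  parents(Y_4) \ {Y_8} = {Y_1, Y_2, Y_10}.
  parents(Y_3) \ {Y_8} = {Y_5}.
Union: {Y_1, Y_2} ∪ {Y_3, Y_4, Y_5, Y_7} ∪ {Y_0, Y_1, Y_2, Y_5, Y_10} = {Y_0, Y_1, Y_2, Y_3, Y_4, Y_5, Y_7, Y_10}.

{Y_0, Y_1, Y_2, Y_3, Y_4, Y_5, Y_7, Y_10}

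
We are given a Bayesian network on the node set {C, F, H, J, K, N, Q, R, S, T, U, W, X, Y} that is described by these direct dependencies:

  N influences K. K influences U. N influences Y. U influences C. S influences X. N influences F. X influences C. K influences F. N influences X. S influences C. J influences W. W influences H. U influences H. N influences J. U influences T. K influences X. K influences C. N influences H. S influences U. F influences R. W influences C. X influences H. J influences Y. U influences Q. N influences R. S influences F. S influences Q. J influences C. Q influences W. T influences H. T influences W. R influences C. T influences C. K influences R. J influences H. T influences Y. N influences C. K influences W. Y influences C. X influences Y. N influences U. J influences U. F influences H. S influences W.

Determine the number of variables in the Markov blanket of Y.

By definition, MB(Y) is built from Y's parents, Y's children, and the co-parents of Y.
Pa(Y) = {J, N, T, X}.
Children of Y: C.
Co-parents of Y (other parents of its children):
  parents(C) \ {Y} = {J, K, N, R, S, T, U, W, X}.
MB(Y) = {C, J, K, N, R, S, T, U, W, X}, which has 10 nodes.

10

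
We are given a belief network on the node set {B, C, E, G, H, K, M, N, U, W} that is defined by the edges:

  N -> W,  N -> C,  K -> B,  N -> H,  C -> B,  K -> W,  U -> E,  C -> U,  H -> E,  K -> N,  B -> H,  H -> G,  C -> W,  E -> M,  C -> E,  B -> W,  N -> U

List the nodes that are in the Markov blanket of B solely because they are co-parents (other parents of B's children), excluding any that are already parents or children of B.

{N}

Children of B: H, W.
  W: C, K, N
  H: N
Excluding nodes already adjacent to B (C, H, K, W), the co-parent-only contribution is {N}.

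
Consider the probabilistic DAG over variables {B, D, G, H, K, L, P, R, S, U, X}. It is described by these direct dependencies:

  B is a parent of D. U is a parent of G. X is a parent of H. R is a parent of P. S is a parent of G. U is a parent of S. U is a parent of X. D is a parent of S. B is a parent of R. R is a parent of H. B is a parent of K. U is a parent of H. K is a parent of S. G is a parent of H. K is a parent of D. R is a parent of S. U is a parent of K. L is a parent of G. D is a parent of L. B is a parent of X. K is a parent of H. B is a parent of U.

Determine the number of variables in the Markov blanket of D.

Recall MB(v) = parents ∪ children ∪ spouses, where spouses are the other parents of v's children.
D has parents B, K.
D has children L, S.
Co-parents of D (other parents of its children):
  L has no other parent.
  S's other parents are K, R, U.
MB(D) = {B, K, L, R, S, U}, which has 6 nodes.

6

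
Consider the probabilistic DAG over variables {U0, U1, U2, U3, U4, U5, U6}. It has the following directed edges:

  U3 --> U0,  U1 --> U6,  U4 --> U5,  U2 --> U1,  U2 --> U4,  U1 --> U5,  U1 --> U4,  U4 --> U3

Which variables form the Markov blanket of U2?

A node's Markov blanket = Pa ∪ Ch ∪ (parents of Ch other than the node itself).
Pa(U2) = {}.
U2's children: U1, U4.
Parents of each child, excluding U2:
  U1: —
  U4: U1
So the Markov blanket of U2 is {U1, U4}.

{U1, U4}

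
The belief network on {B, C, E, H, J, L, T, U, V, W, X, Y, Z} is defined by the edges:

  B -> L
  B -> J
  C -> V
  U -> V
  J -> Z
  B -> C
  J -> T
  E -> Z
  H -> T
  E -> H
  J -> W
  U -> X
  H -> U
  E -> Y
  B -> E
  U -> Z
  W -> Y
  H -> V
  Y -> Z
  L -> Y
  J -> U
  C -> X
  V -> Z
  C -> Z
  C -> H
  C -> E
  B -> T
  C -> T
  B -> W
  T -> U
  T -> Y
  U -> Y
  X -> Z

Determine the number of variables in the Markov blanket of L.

6

L's parents: B.
Ch(L) = {Y}.
For each child, the remaining parents (spouses of L):
  Y's other parents are E, T, U, W.
MB(L) = {B, E, T, U, W, Y}, which has 6 nodes.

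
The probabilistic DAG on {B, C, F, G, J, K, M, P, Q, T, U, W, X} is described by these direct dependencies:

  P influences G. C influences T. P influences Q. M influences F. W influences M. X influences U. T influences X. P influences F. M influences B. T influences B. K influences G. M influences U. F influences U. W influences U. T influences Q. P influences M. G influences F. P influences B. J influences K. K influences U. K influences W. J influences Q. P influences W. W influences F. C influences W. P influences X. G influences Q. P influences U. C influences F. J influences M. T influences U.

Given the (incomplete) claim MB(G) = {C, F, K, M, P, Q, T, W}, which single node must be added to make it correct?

Recall MB(v) = parents ∪ children ∪ spouses, where spouses are the other parents of v's children.
Pa(G) = {K, P}.
G's children: F, Q.
Parents of each child, excluding G:
  Q also has parents J, P, T.
  F's other parents are C, M, P, W.
MB(G) = {C, F, J, K, M, P, Q, T, W}.
Comparing with the claimed set, J is missing.

J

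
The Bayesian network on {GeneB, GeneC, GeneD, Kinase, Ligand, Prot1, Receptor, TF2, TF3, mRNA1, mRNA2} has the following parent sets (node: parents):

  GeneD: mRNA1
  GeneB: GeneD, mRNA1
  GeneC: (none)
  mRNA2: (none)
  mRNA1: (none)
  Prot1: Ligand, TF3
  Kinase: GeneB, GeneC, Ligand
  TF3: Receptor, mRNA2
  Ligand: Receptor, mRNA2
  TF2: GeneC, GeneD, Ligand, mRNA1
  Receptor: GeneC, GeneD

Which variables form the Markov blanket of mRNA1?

Pa(mRNA1) = {}.
mRNA1's children: GeneB, GeneD, TF2.
Co-parents of mRNA1 (other parents of its children):
  GeneD: —
  GeneB: GeneD
  TF2: GeneC, GeneD, Ligand
So the Markov blanket of mRNA1 is {GeneB, GeneC, GeneD, Ligand, TF2}.

{GeneB, GeneC, GeneD, Ligand, TF2}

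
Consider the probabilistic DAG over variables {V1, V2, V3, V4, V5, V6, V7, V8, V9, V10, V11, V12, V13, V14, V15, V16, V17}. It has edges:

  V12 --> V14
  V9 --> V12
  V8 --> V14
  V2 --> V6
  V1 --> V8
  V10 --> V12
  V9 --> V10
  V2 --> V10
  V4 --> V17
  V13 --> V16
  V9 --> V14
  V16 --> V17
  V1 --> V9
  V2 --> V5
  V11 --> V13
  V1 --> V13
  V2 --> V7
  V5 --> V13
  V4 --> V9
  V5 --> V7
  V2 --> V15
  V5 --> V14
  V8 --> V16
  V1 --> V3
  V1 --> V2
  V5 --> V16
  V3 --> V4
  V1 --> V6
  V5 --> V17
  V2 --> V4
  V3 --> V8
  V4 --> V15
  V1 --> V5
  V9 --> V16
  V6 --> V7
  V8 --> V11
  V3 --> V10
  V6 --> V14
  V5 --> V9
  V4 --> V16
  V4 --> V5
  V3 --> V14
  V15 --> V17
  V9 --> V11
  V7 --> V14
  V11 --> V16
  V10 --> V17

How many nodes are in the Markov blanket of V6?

9

V6 has parents V1, V2.
Ch(V6) = {V7, V14}.
For each child, the remaining parents (spouses of V6):
  V7 also has parents V2, V5.
  V14 also has parents V3, V5, V7, V8, V9, V12.
MB(V6) = {V1, V2, V3, V5, V7, V8, V9, V12, V14}, which has 9 nodes.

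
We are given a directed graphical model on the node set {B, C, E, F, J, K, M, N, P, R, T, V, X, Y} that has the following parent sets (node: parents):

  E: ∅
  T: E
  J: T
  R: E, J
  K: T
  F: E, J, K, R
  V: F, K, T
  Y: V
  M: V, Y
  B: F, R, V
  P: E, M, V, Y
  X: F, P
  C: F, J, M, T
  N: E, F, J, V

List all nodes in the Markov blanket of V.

{B, E, F, J, K, M, N, P, R, T, Y}

Pa(V) = {F, K, T}.
V's children: B, M, N, P, Y.
For each child, the remaining parents (spouses of V):
  Y: no additional parents.
  parents(M) \ {V} = {Y}.
  B also has parents F, R.
  parents(P) \ {V} = {E, M, Y}.
  parents(N) \ {V} = {E, F, J}.
So the Markov blanket of V is {B, E, F, J, K, M, N, P, R, T, Y}.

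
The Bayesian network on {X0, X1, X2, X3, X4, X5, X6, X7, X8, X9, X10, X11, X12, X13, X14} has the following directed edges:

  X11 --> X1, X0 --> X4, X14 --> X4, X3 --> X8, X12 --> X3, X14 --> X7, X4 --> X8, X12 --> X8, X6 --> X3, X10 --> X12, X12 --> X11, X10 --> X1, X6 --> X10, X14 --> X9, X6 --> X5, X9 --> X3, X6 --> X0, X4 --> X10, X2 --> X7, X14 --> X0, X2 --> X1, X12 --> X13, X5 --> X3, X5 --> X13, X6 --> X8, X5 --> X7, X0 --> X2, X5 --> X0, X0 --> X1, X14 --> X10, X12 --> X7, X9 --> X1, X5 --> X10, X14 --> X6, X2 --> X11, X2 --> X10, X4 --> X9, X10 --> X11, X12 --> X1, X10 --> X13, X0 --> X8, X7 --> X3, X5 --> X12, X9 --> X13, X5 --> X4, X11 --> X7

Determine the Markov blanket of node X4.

{X0, X2, X3, X5, X6, X8, X9, X10, X12, X14}

By definition, MB(X4) is built from X4's parents, X4's children, and the co-parents of X4.
Parents of X4: X0, X5, X14.
X4's children: X8, X9, X10.
Other parents of X4's children:
  X9: X14
  X10: X2, X5, X6, X14
  X8: X0, X3, X6, X12
Taking the union gives {X0, X2, X3, X5, X6, X8, X9, X10, X12, X14}.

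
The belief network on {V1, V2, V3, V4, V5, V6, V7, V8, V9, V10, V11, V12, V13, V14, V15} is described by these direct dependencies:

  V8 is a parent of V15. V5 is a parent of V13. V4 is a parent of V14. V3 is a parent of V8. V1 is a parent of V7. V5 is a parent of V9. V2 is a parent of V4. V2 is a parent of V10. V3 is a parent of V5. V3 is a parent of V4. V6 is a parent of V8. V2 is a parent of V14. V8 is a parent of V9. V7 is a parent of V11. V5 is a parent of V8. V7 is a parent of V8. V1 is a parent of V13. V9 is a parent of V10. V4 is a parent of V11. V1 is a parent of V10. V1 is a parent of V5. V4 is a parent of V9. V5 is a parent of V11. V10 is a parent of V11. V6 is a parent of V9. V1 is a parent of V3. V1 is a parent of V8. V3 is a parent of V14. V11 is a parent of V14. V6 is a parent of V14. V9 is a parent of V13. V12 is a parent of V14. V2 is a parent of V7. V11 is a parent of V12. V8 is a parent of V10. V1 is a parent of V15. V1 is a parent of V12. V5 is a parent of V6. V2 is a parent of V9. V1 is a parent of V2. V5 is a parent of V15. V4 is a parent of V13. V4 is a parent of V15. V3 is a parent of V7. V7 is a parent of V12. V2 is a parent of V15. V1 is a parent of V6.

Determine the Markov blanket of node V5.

Ch(V5) = {V6, V8, V9, V11, V13, V15}.
V5's parents: V1, V3.
Co-parents of V5 (other parents of its children):
  V6 also has parent V1.
  V8's other parents are V1, V3, V6, V7.
  V9's other parents are V2, V4, V6, V8.
  V11's other parents are V4, V7, V10.
  V13's other parents are V1, V4, V9.
  V15 also has parents V1, V2, V4, V8.
So the Markov blanket of V5 is {V1, V2, V3, V4, V6, V7, V8, V9, V10, V11, V13, V15}.

{V1, V2, V3, V4, V6, V7, V8, V9, V10, V11, V13, V15}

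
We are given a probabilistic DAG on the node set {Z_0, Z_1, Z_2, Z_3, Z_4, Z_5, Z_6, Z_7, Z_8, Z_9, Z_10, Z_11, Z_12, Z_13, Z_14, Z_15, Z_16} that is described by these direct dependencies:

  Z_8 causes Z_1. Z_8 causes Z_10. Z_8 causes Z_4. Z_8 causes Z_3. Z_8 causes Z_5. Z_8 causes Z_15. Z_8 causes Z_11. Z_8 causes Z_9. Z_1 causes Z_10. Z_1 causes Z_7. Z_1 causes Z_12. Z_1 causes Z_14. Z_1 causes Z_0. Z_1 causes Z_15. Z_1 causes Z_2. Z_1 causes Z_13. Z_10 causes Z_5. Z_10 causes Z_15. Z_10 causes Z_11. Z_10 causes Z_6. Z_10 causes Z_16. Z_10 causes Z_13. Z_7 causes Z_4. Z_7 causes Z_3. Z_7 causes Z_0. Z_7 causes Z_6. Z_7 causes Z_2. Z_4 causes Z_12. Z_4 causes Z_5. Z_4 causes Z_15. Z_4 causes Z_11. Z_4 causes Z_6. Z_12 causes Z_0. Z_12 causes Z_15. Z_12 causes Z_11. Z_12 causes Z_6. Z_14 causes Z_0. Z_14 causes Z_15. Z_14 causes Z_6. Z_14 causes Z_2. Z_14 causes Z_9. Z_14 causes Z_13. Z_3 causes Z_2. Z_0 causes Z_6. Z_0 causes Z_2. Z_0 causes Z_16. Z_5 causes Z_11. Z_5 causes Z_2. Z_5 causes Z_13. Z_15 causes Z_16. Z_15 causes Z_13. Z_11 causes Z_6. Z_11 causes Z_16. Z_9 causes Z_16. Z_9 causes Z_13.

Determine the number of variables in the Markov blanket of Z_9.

Z_9 has parents Z_8, Z_14.
Z_9 has children Z_13, Z_16.
Other parents of Z_9's children:
  Z_16's other parents are Z_0, Z_10, Z_11, Z_15.
  Z_13 also has parents Z_1, Z_5, Z_10, Z_14, Z_15.
MB(Z_9) = {Z_0, Z_1, Z_5, Z_8, Z_10, Z_11, Z_13, Z_14, Z_15, Z_16}, which has 10 nodes.

10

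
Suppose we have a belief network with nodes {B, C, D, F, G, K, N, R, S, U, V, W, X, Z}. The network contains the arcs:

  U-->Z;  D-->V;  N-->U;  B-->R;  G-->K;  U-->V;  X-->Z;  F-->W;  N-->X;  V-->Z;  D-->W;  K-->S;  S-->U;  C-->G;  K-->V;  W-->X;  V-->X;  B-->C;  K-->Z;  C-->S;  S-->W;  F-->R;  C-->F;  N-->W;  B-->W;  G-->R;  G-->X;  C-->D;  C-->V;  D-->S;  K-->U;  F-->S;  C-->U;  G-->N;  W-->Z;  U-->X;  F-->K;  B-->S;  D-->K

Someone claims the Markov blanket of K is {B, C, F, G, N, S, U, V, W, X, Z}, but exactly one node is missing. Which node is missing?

D

A node's Markov blanket = Pa ∪ Ch ∪ (parents of Ch other than the node itself).
K's parents: D, F, G.
Ch(K) = {S, U, V, Z}.
Co-parents of K (other parents of its children):
  S: B, C, D, F
  U: C, N, S
  V: C, D, U
  Z: U, V, W, X
MB(K) = {B, C, D, F, G, N, S, U, V, W, X, Z}.
Comparing with the claimed set, D is missing.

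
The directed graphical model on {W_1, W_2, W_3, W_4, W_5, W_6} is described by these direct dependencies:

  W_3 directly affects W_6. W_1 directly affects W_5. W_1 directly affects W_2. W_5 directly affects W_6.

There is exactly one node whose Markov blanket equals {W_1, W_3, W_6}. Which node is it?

The target node must have every member of {W_1, W_3, W_6} as a parent, child, or co-parent, and no others.
Parents of W_5: W_1; children: W_6; co-parents: W_3.
These exactly cover the given set, so the node is W_5.

W_5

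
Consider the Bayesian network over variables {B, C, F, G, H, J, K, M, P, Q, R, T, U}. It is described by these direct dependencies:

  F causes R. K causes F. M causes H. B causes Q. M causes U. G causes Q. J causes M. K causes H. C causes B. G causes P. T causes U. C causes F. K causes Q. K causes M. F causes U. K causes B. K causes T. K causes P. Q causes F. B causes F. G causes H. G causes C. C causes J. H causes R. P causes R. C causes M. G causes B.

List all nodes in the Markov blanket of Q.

Q has parents B, G, K.
Q's children: F.
Other parents of Q's children:
  F also has parents B, C, K.
So the Markov blanket of Q is {B, C, F, G, K}.

{B, C, F, G, K}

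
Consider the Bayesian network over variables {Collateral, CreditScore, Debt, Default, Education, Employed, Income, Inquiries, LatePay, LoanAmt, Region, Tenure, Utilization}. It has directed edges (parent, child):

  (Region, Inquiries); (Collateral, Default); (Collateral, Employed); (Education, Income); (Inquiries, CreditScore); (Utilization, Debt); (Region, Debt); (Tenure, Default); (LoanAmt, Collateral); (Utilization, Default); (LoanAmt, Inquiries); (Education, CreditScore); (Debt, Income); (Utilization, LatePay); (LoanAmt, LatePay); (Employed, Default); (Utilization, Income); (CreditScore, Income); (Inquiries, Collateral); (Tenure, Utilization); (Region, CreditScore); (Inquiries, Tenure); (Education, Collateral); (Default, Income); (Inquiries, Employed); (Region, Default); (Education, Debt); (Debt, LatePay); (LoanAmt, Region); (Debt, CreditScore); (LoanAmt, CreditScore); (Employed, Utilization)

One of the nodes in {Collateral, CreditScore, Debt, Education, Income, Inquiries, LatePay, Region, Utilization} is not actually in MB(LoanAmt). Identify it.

Pa(LoanAmt) = {}.
Ch(LoanAmt) = {Collateral, CreditScore, Inquiries, LatePay, Region}.
Co-parents of LoanAmt (other parents of its children):
  Region: —
  Inquiries: Region
  Collateral: Education, Inquiries
  CreditScore: Debt, Education, Inquiries, Region
  LatePay: Debt, Utilization
MB(LoanAmt) = {Collateral, CreditScore, Debt, Education, Inquiries, LatePay, Region, Utilization}.
Income is neither a parent, child, nor co-parent of LoanAmt, so it does not belong.

Income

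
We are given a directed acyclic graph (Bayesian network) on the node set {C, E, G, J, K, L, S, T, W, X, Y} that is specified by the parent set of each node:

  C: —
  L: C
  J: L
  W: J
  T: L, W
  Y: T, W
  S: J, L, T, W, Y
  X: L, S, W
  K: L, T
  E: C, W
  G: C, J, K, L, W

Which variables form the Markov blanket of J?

J's children: G, S, W.
J's parents: L.
Other parents of J's children:
  W has no other parent.
  S's other parents are L, T, W, Y.
  G also has parents C, K, L, W.
So the Markov blanket of J is {C, G, K, L, S, T, W, Y}.

{C, G, K, L, S, T, W, Y}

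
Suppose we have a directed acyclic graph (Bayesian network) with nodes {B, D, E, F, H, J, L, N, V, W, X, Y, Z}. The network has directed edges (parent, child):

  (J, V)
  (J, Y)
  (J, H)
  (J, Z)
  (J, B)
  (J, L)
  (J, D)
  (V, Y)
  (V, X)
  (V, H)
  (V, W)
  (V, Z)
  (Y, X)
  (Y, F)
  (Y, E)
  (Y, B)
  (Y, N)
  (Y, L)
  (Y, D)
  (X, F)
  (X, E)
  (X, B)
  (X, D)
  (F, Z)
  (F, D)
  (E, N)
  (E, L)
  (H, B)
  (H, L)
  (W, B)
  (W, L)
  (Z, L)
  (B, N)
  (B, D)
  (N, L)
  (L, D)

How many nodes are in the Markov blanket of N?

8

The Markov blanket of a node is its parents, its children, and the other parents of its children.
N's children: L.
Parents of N: B, E, Y.
Co-parents of N (other parents of its children):
  L's other parents are E, H, J, W, Y, Z.
MB(N) = {B, E, H, J, L, W, Y, Z}, which has 8 nodes.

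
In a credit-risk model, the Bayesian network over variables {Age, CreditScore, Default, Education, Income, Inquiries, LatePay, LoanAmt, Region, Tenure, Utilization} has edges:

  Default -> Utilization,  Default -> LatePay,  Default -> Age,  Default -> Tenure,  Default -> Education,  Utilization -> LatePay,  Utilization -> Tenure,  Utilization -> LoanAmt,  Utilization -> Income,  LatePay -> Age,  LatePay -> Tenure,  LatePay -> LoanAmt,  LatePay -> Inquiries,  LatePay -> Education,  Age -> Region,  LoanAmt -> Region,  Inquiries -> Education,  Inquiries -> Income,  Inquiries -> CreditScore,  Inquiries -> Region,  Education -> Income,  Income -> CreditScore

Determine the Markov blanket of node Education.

{Default, Income, Inquiries, LatePay, Utilization}

Education has parents Default, Inquiries, LatePay.
Education has child Income.
For each child, the remaining parents (spouses of Education):
  Income's other parents are Inquiries, Utilization.
Taking the union gives {Default, Income, Inquiries, LatePay, Utilization}.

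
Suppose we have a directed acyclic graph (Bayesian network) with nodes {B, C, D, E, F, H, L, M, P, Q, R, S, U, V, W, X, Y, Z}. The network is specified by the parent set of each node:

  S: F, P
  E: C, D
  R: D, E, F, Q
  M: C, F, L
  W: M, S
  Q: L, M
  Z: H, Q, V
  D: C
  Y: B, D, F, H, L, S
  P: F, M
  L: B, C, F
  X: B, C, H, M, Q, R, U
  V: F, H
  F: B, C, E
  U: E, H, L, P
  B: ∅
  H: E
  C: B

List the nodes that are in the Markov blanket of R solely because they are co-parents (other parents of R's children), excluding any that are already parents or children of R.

{B, C, H, M, U}

Children of R: X.
  X: B, C, H, M, Q, U
Excluding nodes already adjacent to R (D, E, F, Q, X), the co-parent-only contribution is {B, C, H, M, U}.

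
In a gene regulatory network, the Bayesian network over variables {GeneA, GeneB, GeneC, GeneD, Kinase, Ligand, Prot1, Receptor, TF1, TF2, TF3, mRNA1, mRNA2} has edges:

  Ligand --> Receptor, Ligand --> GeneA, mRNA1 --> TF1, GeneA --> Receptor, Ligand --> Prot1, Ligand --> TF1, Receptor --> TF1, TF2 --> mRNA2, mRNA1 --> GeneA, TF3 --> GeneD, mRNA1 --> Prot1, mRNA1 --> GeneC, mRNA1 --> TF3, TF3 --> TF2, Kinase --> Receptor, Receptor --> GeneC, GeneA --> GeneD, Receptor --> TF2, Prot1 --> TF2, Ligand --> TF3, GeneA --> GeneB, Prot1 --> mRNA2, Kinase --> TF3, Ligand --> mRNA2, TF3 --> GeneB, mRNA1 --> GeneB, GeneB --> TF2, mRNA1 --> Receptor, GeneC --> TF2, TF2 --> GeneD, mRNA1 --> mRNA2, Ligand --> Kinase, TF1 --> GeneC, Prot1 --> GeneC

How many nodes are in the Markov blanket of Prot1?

Prot1 has parents Ligand, mRNA1.
Ch(Prot1) = {GeneC, TF2, mRNA2}.
Other parents of Prot1's children:
  GeneC's other parents are Receptor, TF1, mRNA1.
  TF2 also has parents GeneB, GeneC, Receptor, TF3.
  mRNA2's other parents are Ligand, TF2, mRNA1.
MB(Prot1) = {GeneB, GeneC, Ligand, Receptor, TF1, TF2, TF3, mRNA1, mRNA2}, which has 9 nodes.

9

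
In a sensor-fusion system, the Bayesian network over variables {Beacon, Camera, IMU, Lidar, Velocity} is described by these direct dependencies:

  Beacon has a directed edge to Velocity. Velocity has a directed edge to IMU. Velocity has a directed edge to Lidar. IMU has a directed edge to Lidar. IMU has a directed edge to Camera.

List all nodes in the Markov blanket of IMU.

A node's Markov blanket = Pa ∪ Ch ∪ (parents of Ch other than the node itself).
IMU has parent Velocity.
Children of IMU: Camera, Lidar.
Parents of each child, excluding IMU:
  Lidar's other parent is Velocity.
  Camera: no additional parents.
Union: {Velocity} ∪ {Camera, Lidar} ∪ {Velocity} = {Camera, Lidar, Velocity}.

{Camera, Lidar, Velocity}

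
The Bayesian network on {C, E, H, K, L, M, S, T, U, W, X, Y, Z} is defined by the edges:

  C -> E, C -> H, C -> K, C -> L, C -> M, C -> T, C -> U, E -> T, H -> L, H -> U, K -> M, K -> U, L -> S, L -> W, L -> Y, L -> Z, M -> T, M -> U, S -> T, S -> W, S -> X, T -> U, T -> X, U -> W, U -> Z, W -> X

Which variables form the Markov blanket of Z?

{L, U}

By definition, MB(Z) is built from Z's parents, Z's children, and the co-parents of Z.
Z's parents: L, U.
Z has no children.
With no children, Z has no spouses; the co-parent set is empty.
Taking the union gives {L, U}.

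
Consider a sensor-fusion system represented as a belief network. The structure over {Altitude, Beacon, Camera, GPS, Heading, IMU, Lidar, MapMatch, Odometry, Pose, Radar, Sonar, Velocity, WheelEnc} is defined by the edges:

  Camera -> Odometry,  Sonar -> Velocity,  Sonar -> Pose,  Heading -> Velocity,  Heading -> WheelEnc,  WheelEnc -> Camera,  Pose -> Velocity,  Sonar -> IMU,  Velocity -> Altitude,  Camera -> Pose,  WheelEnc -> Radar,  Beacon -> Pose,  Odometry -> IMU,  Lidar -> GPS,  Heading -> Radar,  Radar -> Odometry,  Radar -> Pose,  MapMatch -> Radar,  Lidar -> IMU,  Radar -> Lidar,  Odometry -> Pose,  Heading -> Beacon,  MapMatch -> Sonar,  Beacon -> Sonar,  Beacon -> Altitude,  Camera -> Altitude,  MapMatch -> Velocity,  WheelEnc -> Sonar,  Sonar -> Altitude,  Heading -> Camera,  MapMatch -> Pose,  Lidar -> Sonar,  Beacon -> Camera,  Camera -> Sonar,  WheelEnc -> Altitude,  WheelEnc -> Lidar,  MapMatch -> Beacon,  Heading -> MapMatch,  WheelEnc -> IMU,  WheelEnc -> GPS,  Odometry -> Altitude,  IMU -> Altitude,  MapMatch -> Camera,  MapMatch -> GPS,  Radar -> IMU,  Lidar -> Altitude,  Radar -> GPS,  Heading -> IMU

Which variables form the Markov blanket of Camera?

{Altitude, Beacon, Heading, IMU, Lidar, MapMatch, Odometry, Pose, Radar, Sonar, Velocity, WheelEnc}

Pa(Camera) = {Beacon, Heading, MapMatch, WheelEnc}.
Camera's children: Altitude, Odometry, Pose, Sonar.
For each child, the remaining parents (spouses of Camera):
  Sonar also has parents Beacon, Lidar, MapMatch, WheelEnc.
  parents(Odometry) \ {Camera} = {Radar}.
  Pose also has parents Beacon, MapMatch, Odometry, Radar, Sonar.
  Altitude also has parents Beacon, IMU, Lidar, Odometry, Sonar, Velocity, WheelEnc.
MB(Camera) = {Altitude, Beacon, Heading, IMU, Lidar, MapMatch, Odometry, Pose, Radar, Sonar, Velocity, WheelEnc}.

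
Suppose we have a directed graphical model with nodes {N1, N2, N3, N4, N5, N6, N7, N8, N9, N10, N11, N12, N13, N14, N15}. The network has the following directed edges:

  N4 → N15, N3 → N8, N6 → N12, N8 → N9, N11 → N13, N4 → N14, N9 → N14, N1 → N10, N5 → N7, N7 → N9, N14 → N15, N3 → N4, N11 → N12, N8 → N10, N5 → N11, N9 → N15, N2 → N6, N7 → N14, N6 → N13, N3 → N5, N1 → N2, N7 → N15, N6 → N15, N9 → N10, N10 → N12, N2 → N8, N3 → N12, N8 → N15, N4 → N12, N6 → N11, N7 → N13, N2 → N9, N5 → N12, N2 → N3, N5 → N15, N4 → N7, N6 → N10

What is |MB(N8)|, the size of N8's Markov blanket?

Parents of N8: N2, N3.
Children of N8: N9, N10, N15.
Co-parents of N8 (other parents of its children):
  parents(N9) \ {N8} = {N2, N7}.
  N10's other parents are N1, N6, N9.
  N15's other parents are N4, N5, N6, N7, N9, N14.
MB(N8) = {N1, N2, N3, N4, N5, N6, N7, N9, N10, N14, N15}, which has 11 nodes.

11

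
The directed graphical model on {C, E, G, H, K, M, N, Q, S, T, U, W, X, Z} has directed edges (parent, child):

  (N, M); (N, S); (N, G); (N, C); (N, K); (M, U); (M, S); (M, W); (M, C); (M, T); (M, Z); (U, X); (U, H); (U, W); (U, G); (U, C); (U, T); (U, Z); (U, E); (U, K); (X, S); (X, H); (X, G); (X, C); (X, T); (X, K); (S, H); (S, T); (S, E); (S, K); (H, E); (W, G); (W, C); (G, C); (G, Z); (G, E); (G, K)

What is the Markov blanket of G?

By definition, MB(G) is built from G's parents, G's children, and the co-parents of G.
G's parents: N, U, W, X.
G has children C, E, K, Z.
Co-parents of G (other parents of its children):
  C: M, N, U, W, X
  Z: M, U
  E: H, S, U
  K: N, S, U, X
MB(G) = {C, E, H, K, M, N, S, U, W, X, Z}.

{C, E, H, K, M, N, S, U, W, X, Z}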